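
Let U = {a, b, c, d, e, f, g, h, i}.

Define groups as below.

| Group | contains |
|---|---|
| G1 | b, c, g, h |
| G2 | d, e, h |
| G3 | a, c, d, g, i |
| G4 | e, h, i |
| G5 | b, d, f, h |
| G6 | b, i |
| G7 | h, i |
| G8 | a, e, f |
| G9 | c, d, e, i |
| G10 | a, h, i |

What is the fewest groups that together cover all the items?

3

G3 and G4 and G5 together: G3 ∪ G4 ∪ G5 = {a, b, c, d, e, f, g, h, i} — every item is covered.
No 2 of the 10 groups cover everything (all 45 combinations miss at least one item), so 3 is optimal.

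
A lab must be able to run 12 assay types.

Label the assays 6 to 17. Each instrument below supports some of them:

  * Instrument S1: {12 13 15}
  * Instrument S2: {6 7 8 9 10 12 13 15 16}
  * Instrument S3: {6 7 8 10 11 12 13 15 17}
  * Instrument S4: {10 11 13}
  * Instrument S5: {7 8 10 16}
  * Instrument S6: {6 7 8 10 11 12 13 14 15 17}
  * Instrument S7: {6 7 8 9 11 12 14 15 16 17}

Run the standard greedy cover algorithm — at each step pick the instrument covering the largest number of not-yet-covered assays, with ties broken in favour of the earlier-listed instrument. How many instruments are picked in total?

Greedy: pick S6 (covers 10 new) → pick S2 (covers 2 new). Total picks: 2.

2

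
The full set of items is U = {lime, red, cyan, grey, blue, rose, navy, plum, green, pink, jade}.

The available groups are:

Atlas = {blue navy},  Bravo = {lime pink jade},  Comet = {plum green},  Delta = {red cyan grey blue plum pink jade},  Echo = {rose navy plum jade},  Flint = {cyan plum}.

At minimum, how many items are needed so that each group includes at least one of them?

The 3 items {lime, navy, plum} hit every group.
The groups Atlas, Bravo, Comet are pairwise disjoint, so any hitting set needs a separate item for each — at least 3. Hence 3 is optimal.

3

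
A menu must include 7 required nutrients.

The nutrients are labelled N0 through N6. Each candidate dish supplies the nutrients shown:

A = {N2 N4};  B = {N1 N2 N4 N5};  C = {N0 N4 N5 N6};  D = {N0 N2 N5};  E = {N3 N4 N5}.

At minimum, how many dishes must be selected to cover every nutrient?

3

Take {B, C, E}. Their union is {N0, N1, N2, N3, N4, N5, N6}, which is all 7 nutrients.
Only B contains N1, so B is forced; the remaining 3 nutrients need at least 2 more dishes (each remaining dish adds at most 2) — so at least 3 dishes are needed, and 3 is optimal.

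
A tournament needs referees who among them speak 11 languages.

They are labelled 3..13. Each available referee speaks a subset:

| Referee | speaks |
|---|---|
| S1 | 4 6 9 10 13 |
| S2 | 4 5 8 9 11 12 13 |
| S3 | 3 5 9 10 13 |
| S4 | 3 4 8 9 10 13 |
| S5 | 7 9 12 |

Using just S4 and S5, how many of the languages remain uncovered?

3

Union of S4, S5 = {3, 4, 7, 8, 9, 10, 12, 13}.
Not covered: 5, 6, 11 — 3 languages.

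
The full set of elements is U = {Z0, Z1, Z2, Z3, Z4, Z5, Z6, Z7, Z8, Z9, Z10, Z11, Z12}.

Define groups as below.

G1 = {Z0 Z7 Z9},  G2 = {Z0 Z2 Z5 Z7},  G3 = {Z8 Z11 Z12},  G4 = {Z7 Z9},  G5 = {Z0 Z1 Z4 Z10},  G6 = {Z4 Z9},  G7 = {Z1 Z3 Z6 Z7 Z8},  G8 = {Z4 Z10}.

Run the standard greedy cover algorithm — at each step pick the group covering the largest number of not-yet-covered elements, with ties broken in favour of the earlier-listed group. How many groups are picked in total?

5

Greedy: pick G7 (covers 5 new) → pick G2 (covers 3 new) → pick G3 (covers 2 new) → pick G5 (covers 2 new) → pick G1 (covers 1 new). Total picks: 5.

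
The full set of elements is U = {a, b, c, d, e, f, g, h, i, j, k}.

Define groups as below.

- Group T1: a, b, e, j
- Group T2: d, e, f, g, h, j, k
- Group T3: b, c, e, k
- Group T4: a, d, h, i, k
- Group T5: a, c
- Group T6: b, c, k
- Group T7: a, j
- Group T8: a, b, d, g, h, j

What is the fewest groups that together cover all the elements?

Take {T2, T4, T6}. Their union is {a, b, c, d, e, f, g, h, i, j, k}, which is all 11 elements.
Only T2 contains f, so T2 is forced; the remaining 4 elements need at least 2 more groups (each remaining group adds at most 2) — so at least 3 groups are needed, and 3 is optimal.

3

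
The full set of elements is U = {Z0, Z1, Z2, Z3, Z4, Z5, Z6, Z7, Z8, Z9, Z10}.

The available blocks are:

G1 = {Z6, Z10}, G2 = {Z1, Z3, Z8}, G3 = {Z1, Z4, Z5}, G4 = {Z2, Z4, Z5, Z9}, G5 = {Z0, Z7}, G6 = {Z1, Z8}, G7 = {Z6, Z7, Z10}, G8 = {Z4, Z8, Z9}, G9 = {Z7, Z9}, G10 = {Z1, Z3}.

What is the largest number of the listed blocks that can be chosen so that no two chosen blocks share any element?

4

G1, G4, G5, G6 are pairwise disjoint (G1={Z6,Z10}; G4={Z2,Z4,Z5,Z9}; G5={Z0,Z7}; G6={Z1,Z8}).
Every remaining block overlaps one of these, and no 5 of the listed blocks are pairwise disjoint, so 4 is the maximum.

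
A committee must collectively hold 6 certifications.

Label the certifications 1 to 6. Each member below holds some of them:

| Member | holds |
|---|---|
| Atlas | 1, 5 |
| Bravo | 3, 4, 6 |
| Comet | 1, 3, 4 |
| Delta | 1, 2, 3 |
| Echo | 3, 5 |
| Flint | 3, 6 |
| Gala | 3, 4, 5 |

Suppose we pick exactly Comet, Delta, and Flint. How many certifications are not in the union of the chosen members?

Union of Comet, Delta, Flint = {1, 2, 3, 4, 6}.
Not covered: 5 — 1 certification.

1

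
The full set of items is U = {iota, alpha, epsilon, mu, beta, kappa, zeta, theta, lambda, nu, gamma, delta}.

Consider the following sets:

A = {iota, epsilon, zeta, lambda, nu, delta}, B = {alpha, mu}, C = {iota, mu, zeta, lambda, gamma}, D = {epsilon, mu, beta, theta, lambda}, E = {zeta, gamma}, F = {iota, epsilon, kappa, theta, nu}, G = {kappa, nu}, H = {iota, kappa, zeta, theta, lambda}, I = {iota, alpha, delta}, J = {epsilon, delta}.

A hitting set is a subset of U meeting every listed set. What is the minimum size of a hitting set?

4

The 4 items {alpha, epsilon, kappa, zeta} hit every set.
The sets B, E, G, J are pairwise disjoint, so any hitting set needs a separate item for each — at least 4. Hence 4 is optimal.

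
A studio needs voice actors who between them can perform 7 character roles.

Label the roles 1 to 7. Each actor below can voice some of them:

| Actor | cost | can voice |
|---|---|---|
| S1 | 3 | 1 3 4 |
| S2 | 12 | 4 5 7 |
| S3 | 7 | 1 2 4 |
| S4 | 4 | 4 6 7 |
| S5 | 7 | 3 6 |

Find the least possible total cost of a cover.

S2, S3, S5 together cover every role (S2 ∪ S3 ∪ S5 = {1, 2, 3, 4, 5, 6, 7}); total cost 12 + 7 + 7 = 26.
No covering selection has total cost below 26.

26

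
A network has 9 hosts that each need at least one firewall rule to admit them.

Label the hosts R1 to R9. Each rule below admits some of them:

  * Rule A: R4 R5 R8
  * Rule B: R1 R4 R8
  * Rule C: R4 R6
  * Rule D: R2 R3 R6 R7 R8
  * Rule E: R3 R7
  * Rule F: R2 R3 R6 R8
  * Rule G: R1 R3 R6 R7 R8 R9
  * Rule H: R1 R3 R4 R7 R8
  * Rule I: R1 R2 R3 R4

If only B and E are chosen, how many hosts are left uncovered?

Union of B, E = {R1, R3, R4, R7, R8}.
Not covered: R2, R5, R6, R9 — 4 hosts.

4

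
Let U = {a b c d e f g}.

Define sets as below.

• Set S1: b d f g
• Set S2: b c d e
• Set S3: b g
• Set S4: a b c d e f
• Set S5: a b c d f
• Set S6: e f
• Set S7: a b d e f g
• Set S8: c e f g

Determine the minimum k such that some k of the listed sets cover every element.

2

S1 and S4 cover everything between them: the union {a, b, c, d, e, f, g} is all of U.
No single set has all 7 elements (the largest, S4, has 6), so 2 is optimal.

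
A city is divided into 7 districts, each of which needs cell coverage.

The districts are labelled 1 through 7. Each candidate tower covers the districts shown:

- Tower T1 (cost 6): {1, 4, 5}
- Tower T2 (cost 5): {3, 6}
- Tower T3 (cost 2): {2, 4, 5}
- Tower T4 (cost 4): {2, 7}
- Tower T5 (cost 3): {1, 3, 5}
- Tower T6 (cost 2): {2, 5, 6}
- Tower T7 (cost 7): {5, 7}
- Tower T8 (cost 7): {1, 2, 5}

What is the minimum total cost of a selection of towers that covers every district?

11

T3, T4, T5, T6 together cover every district (T3 ∪ T4 ∪ T5 ∪ T6 = {1, 2, 3, 4, 5, 6, 7}); total cost 2 + 4 + 3 + 2 = 11.
No covering selection has total cost below 11.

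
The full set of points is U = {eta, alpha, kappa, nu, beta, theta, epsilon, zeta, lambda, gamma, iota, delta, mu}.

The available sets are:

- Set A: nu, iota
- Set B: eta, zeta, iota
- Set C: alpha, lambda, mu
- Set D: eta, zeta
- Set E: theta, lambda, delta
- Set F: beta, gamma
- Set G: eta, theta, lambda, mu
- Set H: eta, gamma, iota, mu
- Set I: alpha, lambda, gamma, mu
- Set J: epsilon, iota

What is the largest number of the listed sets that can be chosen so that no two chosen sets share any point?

A, D, E, F are pairwise disjoint (A={nu,iota}; D={eta,zeta}; E={theta,lambda,delta}; F={beta,gamma}).
Every remaining set overlaps one of these, and no 5 of the listed sets are pairwise disjoint, so 4 is the maximum.

4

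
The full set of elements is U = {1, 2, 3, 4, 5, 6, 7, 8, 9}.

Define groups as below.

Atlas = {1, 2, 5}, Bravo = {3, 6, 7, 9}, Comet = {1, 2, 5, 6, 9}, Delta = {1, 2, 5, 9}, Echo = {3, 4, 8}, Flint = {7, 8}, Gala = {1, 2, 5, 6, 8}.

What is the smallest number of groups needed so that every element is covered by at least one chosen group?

Take {Bravo, Echo, Gala}. Their union is {1, 2, 3, 4, 5, 6, 7, 8, 9}, which is all 9 elements.
Only Echo contains 4, so Echo is forced; the remaining 6 elements need at least 2 more groups (each remaining group adds at most 5) — so at least 3 groups are needed, and 3 is optimal.

3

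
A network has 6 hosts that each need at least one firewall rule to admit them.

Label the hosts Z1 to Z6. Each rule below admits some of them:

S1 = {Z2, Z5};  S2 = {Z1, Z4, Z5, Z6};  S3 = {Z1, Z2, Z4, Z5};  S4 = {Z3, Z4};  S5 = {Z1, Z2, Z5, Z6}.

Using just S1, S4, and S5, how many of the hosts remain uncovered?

Union of S1, S4, S5 = {Z1, Z2, Z3, Z4, Z5, Z6} — that's every host, so 0 are uncovered.

0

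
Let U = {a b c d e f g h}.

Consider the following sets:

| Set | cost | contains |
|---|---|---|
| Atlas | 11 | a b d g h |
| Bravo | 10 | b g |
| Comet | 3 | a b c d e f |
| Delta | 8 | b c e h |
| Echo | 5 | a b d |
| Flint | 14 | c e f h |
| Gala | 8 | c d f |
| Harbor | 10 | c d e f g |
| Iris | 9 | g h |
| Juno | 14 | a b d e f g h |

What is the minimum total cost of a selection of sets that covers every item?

Comet, Iris together cover every item (Comet ∪ Iris = {a, b, c, d, e, f, g, h}); total cost 3 + 9 = 12.
No covering selection has total cost below 12.

12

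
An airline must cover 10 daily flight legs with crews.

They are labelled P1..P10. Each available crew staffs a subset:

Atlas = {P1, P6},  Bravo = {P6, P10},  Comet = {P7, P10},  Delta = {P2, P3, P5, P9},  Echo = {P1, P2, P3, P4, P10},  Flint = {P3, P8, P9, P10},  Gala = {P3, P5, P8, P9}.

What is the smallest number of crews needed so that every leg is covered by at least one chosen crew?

Take {Bravo, Comet, Echo, Gala}. Their union is {P1, P2, P3, P4, P5, P6, P7, P8, P9, P10}, which is all 10 legs.
No 3 of the 7 crews cover everything (all 35 combinations miss at least one leg), so 4 is optimal.

4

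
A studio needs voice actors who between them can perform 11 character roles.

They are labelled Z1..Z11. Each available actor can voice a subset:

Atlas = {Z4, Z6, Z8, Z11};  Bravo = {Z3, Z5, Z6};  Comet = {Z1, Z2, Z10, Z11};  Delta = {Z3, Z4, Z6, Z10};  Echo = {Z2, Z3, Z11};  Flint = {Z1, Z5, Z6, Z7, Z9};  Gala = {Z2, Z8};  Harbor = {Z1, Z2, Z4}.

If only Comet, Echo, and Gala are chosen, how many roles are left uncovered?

5

Union of Comet, Echo, Gala = {Z1, Z2, Z3, Z8, Z10, Z11}.
Not covered: Z4, Z5, Z6, Z7, Z9 — 5 roles.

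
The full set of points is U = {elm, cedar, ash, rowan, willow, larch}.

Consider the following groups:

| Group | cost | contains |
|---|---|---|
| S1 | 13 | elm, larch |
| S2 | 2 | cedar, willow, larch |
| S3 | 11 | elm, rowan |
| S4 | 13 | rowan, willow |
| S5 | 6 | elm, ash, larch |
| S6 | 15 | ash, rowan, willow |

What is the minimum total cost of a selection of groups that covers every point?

19

S2, S3, S5 together cover every point (S2 ∪ S3 ∪ S5 = {elm, cedar, ash, rowan, willow, larch}); total cost 2 + 11 + 6 = 19.
No covering selection has total cost below 19.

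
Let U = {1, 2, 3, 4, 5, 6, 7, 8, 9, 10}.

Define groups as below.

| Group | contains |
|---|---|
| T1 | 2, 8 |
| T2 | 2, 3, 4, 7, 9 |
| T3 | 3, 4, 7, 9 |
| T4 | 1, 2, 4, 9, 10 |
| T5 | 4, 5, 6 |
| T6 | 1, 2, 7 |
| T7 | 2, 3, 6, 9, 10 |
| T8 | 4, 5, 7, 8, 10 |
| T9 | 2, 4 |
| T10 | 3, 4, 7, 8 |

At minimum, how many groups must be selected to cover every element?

Take {T6, T7, T8}. Their union is {1, 2, 3, 4, 5, 6, 7, 8, 9, 10}, which is all 10 elements.
No 2 of the 10 groups cover everything (all 45 combinations miss at least one element), so 3 is optimal.

3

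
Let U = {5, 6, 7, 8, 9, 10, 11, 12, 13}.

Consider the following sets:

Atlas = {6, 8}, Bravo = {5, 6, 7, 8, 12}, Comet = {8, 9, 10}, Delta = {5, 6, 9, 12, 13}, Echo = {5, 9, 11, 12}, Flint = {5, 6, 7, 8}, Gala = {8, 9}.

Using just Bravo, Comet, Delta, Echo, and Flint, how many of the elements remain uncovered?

Union of Bravo, Comet, Delta, Echo, Flint = {5, 6, 7, 8, 9, 10, 11, 12, 13} — that's every element, so 0 are uncovered.

0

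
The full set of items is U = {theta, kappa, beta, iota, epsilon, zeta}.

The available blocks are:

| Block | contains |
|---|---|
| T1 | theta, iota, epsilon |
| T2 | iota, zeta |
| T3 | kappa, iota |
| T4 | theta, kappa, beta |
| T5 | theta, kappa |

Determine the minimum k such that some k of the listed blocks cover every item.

T1, T2, and T4 cover everything between them: the union {theta, kappa, beta, iota, epsilon, zeta} is all of U.
Only T4 contains beta, so T4 is forced; the remaining 3 items need at least 2 more blocks (each remaining block adds at most 2) — so at least 3 blocks are needed, and 3 is optimal.

3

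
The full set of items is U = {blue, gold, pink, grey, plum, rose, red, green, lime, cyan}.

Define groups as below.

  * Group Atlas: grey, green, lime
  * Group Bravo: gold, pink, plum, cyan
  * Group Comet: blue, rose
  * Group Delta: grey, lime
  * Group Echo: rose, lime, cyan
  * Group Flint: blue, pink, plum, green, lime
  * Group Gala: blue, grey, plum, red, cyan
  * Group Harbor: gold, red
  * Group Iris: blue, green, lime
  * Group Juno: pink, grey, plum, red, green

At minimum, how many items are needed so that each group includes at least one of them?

The 4 items {blue, gold, green, lime} hit every group.
No choice of 3 items meets every group, so 4 is the minimum.

4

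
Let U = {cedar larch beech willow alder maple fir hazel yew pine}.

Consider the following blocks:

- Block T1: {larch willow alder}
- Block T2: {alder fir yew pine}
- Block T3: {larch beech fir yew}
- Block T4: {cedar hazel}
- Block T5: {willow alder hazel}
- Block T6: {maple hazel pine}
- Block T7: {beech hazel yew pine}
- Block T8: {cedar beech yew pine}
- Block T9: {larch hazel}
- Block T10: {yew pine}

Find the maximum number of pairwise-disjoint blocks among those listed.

T1, T4, T10 are pairwise disjoint (T1={larch,willow,alder}; T4={cedar,hazel}; T10={yew,pine}).
Every remaining block overlaps one of these, and no 4 of the listed blocks are pairwise disjoint, so 3 is the maximum.

3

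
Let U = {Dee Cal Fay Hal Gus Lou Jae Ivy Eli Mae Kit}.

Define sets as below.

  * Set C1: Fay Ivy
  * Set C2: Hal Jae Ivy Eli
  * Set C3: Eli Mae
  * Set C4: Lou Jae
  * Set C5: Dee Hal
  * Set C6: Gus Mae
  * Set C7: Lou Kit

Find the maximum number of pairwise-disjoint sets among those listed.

4

C1, C3, C5, C7 are pairwise disjoint (C1={Fay,Ivy}; C3={Eli,Mae}; C5={Dee,Hal}; C7={Lou,Kit}).
Every remaining set overlaps one of these, and no 5 of the listed sets are pairwise disjoint, so 4 is the maximum.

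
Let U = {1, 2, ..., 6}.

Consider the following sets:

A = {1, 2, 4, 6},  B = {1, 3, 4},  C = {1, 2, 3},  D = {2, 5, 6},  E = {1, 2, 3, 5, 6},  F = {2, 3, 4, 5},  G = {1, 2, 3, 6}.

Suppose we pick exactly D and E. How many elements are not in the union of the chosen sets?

Union of D, E = {1, 2, 3, 5, 6}.
Not covered: 4 — 1 element.

1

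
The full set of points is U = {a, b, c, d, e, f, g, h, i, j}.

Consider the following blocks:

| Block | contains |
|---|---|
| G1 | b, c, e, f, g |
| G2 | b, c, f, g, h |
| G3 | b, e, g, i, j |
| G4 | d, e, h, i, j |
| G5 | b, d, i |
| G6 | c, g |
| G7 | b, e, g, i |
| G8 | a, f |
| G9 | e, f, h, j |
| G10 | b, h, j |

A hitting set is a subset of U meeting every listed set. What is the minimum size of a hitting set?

The 4 points {a, d, g, j} hit every block.
No choice of 3 points meets every block, so 4 is the minimum.

4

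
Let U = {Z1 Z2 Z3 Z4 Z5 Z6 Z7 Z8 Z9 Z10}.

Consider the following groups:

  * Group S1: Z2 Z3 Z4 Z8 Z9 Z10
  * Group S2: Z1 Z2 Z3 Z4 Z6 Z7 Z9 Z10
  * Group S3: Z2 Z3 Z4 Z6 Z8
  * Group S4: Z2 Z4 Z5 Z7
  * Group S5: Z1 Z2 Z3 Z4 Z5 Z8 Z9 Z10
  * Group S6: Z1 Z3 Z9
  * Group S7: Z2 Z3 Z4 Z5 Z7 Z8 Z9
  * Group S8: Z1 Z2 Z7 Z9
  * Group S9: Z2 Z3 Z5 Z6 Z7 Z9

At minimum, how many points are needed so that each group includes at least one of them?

2

Take H = {Z3, Z7}. Each listed group contains at least one of these, so H is a hitting set of size 2.
The groups S4, S6 are pairwise disjoint, so any hitting set needs a separate point for each — at least 2. Hence 2 is optimal.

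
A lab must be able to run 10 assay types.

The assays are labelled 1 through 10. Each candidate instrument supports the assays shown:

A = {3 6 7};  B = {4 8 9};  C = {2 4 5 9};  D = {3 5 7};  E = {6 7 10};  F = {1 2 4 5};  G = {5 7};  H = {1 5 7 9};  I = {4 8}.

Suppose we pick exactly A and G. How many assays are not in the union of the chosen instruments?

6

Union of A, G = {3, 5, 6, 7}.
Not covered: 1, 2, 4, 8, 9, 10 — 6 assays.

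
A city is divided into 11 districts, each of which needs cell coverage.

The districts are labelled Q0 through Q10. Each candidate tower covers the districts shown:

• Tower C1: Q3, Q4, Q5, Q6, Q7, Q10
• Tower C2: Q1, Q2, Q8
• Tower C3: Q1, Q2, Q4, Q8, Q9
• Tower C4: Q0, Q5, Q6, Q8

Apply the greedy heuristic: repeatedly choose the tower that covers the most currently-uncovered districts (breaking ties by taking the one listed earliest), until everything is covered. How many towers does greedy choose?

3

Greedy: pick C1 (covers 6 new) → pick C3 (covers 4 new) → pick C4 (covers 1 new). Total picks: 3.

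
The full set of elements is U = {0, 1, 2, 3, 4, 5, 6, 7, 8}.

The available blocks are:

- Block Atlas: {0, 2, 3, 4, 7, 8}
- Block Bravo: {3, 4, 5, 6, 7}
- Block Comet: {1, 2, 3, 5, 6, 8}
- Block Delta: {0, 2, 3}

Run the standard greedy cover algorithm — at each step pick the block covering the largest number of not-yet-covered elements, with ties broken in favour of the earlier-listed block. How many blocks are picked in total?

Greedy: pick Atlas (covers 6 new) → pick Comet (covers 3 new). Total picks: 2.

2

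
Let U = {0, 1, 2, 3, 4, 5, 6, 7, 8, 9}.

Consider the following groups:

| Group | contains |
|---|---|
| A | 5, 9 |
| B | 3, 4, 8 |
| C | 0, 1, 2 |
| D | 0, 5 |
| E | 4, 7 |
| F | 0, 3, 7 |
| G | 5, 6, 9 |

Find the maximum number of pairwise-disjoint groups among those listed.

A, B, C are pairwise disjoint (A={5,9}; B={3,4,8}; C={0,1,2}).
Every remaining group overlaps one of these, and no 4 of the listed groups are pairwise disjoint, so 3 is the maximum.

3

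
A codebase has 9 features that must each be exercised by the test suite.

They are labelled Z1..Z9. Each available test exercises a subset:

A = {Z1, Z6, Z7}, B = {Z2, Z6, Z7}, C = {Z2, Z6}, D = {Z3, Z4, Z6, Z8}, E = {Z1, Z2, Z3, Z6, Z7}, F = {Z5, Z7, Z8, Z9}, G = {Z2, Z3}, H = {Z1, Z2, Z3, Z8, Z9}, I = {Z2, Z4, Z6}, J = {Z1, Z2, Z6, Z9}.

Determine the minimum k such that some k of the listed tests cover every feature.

3

F and H and I together: F ∪ H ∪ I = {Z1, Z2, Z3, Z4, Z5, Z6, Z7, Z8, Z9} — every feature is covered.
Only F contains Z5, so F is forced; the remaining 5 features need at least 2 more tests (each remaining test adds at most 4) — so at least 3 tests are needed, and 3 is optimal.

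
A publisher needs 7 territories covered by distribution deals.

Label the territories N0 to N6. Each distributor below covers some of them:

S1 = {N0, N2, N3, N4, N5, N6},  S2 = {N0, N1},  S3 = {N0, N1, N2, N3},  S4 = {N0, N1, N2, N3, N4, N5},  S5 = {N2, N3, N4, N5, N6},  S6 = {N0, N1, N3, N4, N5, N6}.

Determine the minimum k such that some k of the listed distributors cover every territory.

2

Take {S3, S5}. Their union is {N0, N1, N2, N3, N4, N5, N6}, which is all 7 territories.
No single distributor has all 7 territories (the largest, S1, has 6), so 2 is optimal.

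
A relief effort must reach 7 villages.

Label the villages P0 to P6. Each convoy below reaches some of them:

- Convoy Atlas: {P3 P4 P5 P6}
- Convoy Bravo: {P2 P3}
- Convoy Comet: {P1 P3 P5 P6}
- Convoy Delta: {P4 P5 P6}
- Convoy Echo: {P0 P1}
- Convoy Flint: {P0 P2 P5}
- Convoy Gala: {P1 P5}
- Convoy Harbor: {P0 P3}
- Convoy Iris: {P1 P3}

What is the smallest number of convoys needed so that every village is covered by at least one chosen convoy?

Take {Delta, Flint, Iris}. Their union is {P0, P1, P2, P3, P4, P5, P6}, which is all 7 villages.
No 2 of the 9 convoys cover everything (all 36 combinations miss at least one village), so 3 is optimal.

3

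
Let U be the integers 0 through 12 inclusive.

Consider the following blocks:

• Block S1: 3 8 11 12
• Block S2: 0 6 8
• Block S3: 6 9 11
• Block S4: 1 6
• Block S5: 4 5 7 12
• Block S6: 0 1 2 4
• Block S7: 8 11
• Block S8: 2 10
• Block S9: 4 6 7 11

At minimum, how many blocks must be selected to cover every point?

5

S1 and S3 and S5 and S6 and S8 together: S1 ∪ S3 ∪ S5 ∪ S6 ∪ S8 = {0, 1, 2, 3, 4, 5, 6, 7, 8, 9, 10, 11, 12} — every point is covered.
No 4 of the 9 blocks cover everything (all 126 combinations miss at least one point), so 5 is optimal.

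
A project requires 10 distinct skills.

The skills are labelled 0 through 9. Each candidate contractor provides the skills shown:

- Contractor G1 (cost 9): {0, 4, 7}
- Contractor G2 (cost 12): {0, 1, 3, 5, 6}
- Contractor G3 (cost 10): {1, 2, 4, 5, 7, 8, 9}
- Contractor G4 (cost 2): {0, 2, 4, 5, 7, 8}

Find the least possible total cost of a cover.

G2, G3 together cover every skill (G2 ∪ G3 = {0, 1, 2, 3, 4, 5, 6, 7, 8, 9}); total cost 12 + 10 = 22.
The greedy pick G4, G2, G3 costs 24; no covering selection beats 22.

22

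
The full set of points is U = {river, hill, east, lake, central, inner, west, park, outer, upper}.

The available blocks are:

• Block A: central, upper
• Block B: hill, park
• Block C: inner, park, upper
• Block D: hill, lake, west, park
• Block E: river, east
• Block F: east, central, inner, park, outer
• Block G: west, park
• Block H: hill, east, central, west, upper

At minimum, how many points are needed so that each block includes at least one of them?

T = {east, park, upper} meets every block (each contains at least one member of T), and |T| = 3.
The blocks A, D, E are pairwise disjoint, so any hitting set needs a separate point for each — at least 3. Hence 3 is optimal.

3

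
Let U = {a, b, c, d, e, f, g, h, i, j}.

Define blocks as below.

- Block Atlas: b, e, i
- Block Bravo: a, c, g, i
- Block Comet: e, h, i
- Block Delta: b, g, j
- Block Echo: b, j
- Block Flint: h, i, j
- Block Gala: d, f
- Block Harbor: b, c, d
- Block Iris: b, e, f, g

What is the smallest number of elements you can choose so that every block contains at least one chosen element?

3

The 3 elements {b, d, i} hit every block.
The blocks Comet, Delta, Gala are pairwise disjoint, so any hitting set needs a separate element for each — at least 3. Hence 3 is optimal.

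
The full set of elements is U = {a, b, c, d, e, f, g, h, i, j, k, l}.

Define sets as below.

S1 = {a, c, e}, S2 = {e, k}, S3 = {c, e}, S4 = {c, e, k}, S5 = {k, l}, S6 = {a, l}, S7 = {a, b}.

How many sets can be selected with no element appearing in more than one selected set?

S3, S5, S7 are pairwise disjoint (S3={c,e}; S5={k,l}; S7={a,b}).
Every remaining set overlaps one of these, and no 4 of the listed sets are pairwise disjoint, so 3 is the maximum.

3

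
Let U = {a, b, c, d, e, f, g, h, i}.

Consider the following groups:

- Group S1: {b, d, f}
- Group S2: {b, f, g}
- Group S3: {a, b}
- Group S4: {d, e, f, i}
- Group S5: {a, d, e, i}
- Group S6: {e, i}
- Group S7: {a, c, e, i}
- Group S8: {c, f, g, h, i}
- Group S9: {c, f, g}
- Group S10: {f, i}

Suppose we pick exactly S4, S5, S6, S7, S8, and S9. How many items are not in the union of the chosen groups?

1

Union of S4, S5, S6, S7, S8, S9 = {a, c, d, e, f, g, h, i}.
Not covered: b — 1 item.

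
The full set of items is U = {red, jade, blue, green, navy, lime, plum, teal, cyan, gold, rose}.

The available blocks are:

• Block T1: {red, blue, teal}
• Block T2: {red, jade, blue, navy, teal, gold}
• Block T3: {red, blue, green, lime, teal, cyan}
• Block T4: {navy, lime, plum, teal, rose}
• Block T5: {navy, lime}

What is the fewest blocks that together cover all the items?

3

Take {T2, T3, T4}. Their union is {red, jade, blue, green, navy, lime, plum, teal, cyan, gold, rose}, which is all 11 items.
Only T2 contains jade, so T2 is forced; the remaining 5 items need at least 2 more blocks (each remaining block adds at most 3) — so at least 3 blocks are needed, and 3 is optimal.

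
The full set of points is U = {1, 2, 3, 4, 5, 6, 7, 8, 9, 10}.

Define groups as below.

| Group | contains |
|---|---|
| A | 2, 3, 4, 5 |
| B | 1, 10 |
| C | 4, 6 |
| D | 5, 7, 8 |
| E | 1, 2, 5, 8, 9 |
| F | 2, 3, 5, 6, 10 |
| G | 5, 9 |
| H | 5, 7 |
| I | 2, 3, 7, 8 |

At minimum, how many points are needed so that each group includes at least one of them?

4

The 4 points {1, 3, 4, 5} hit every group.
The groups B, C, G, I are pairwise disjoint, so any hitting set needs a separate point for each — at least 4. Hence 4 is optimal.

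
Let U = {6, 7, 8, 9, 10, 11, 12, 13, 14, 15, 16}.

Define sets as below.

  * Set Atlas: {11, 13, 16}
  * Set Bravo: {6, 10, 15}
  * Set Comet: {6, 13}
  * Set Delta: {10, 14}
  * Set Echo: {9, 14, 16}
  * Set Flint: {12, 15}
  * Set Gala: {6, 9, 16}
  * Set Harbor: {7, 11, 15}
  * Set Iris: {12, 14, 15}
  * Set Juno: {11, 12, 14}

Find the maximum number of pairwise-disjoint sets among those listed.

3

Comet, Delta, Flint are pairwise disjoint (Comet={6,13}; Delta={10,14}; Flint={12,15}).
Every remaining set overlaps one of these, and no 4 of the listed sets are pairwise disjoint, so 3 is the maximum.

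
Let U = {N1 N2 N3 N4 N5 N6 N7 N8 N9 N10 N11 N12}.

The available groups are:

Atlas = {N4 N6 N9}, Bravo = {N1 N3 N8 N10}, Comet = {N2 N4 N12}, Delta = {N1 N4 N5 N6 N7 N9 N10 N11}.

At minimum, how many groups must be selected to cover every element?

Take {Bravo, Comet, Delta}. Their union is {N1, N2, N3, N4, N5, N6, N7, N8, N9, N10, N11, N12}, which is all 12 elements.
Only Comet contains N2, so Comet is forced; the remaining 9 elements need at least 2 more groups (each remaining group adds at most 7) — so at least 3 groups are needed, and 3 is optimal.

3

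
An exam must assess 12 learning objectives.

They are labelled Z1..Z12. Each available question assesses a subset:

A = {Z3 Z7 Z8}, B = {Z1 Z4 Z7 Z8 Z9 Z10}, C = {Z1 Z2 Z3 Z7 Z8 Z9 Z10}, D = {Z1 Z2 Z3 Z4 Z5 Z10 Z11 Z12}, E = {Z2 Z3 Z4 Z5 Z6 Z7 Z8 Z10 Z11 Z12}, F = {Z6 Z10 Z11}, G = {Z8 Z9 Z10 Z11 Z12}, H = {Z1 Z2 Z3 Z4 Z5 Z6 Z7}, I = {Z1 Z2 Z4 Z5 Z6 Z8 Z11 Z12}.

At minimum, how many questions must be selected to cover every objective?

2

C and E together: C ∪ E = {Z1, Z2, Z3, Z4, Z5, Z6, Z7, Z8, Z9, Z10, Z11, Z12} — every objective is covered.
No single question has all 12 objectives (the largest, E, has 10), so 2 is optimal.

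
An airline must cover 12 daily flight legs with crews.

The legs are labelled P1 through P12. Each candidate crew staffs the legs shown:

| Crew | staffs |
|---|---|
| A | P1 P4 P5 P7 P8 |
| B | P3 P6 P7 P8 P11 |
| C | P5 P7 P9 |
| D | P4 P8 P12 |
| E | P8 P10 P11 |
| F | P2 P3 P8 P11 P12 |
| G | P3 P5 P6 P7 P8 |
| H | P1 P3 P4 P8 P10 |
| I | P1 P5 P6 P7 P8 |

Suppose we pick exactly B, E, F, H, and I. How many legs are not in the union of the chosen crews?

1

Union of B, E, F, H, I = {P1, P2, P3, P4, P5, P6, P7, P8, P10, P11, P12}.
Not covered: P9 — 1 leg.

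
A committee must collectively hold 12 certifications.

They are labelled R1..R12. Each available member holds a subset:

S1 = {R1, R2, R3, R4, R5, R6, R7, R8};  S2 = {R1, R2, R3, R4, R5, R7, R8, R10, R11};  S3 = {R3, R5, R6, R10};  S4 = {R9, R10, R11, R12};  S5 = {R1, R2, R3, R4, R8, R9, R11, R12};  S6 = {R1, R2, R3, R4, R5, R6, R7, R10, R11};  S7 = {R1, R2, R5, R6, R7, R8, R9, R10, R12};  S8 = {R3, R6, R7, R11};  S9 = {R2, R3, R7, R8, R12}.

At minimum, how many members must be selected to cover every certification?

2

S5 and S6 together: S5 ∪ S6 = {R1, R2, R3, R4, R5, R6, R7, R8, R9, R10, R11, R12} — every certification is covered.
No single member has all 12 certifications (the largest, S2, has 9), so 2 is optimal.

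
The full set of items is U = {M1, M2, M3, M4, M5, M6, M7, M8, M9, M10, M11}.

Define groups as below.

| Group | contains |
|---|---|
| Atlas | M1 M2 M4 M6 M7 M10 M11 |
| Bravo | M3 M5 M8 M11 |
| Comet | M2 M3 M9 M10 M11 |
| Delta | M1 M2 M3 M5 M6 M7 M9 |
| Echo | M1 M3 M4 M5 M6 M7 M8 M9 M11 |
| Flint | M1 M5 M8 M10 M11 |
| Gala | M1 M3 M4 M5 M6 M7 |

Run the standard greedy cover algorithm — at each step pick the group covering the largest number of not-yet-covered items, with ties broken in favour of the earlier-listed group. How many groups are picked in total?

2

Greedy: pick Echo (covers 9 new) → pick Atlas (covers 2 new). Total picks: 2.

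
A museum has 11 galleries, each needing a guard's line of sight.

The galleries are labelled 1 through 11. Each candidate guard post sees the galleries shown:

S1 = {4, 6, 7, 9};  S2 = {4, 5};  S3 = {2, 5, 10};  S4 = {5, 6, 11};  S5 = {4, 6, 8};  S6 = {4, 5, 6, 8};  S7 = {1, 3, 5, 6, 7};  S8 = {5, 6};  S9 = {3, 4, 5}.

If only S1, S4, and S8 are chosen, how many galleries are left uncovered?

Union of S1, S4, S8 = {4, 5, 6, 7, 9, 11}.
Not covered: 1, 2, 3, 8, 10 — 5 galleries.

5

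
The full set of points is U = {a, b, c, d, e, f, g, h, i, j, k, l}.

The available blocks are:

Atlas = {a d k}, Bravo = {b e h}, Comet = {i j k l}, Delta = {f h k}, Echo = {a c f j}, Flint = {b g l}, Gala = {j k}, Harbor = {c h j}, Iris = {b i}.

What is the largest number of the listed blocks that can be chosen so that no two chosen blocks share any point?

Atlas, Flint, Harbor are pairwise disjoint (Atlas={a,d,k}; Flint={b,g,l}; Harbor={c,h,j}).
Every remaining block overlaps one of these, and no 4 of the listed blocks are pairwise disjoint, so 3 is the maximum.

3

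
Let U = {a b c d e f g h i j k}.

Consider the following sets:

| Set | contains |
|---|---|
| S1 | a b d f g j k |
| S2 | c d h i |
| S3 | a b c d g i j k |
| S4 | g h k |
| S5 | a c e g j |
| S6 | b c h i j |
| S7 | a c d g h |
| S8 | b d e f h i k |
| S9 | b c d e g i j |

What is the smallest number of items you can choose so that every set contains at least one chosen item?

Take T = {g, i}. Each listed set contains at least one of these, so T is a hitting set of size 2.
No single item lies in every set, so at least 2 are needed and 2 is optimal.

2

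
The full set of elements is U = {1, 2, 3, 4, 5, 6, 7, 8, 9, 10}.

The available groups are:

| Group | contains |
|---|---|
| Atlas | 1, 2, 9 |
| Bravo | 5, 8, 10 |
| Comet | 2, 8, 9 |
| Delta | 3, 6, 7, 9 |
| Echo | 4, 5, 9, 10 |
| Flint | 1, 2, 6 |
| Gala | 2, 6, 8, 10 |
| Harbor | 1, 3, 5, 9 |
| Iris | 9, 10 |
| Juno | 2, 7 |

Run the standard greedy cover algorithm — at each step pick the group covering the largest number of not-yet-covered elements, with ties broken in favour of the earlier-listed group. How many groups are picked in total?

Greedy: pick Delta (covers 4 new) → pick Bravo (covers 3 new) → pick Atlas (covers 2 new) → pick Echo (covers 1 new). Total picks: 4.

4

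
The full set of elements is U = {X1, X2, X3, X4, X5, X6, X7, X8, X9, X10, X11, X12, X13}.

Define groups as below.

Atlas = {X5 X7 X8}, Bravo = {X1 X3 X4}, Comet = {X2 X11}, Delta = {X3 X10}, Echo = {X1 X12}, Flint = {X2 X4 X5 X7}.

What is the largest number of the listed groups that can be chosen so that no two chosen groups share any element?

Atlas, Comet, Delta, Echo are pairwise disjoint (Atlas={X5,X7,X8}; Comet={X2,X11}; Delta={X3,X10}; Echo={X1,X12}).
Every remaining group overlaps one of these, and no 5 of the listed groups are pairwise disjoint, so 4 is the maximum.

4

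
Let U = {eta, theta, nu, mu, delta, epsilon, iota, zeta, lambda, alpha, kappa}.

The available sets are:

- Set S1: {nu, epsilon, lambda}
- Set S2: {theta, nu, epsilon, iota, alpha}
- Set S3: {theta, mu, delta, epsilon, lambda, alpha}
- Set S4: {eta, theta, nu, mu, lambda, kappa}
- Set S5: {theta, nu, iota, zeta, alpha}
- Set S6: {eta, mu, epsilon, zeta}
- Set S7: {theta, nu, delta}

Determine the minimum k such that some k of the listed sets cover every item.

S3 and S4 and S5 together: S3 ∪ S4 ∪ S5 = {eta, theta, nu, mu, delta, epsilon, iota, zeta, lambda, alpha, kappa} — every item is covered.
Only S4 contains kappa, so S4 is forced; the remaining 5 items need at least 2 more sets (each remaining set adds at most 3) — so at least 3 sets are needed, and 3 is optimal.

3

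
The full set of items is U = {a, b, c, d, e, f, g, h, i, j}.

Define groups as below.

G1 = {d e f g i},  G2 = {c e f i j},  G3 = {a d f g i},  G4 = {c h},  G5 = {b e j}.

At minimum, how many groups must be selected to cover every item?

3

Take {G3, G4, G5}. Their union is {a, b, c, d, e, f, g, h, i, j}, which is all 10 items.
Only G3 contains a, so G3 is forced; the remaining 5 items need at least 2 more groups (each remaining group adds at most 3) — so at least 3 groups are needed, and 3 is optimal.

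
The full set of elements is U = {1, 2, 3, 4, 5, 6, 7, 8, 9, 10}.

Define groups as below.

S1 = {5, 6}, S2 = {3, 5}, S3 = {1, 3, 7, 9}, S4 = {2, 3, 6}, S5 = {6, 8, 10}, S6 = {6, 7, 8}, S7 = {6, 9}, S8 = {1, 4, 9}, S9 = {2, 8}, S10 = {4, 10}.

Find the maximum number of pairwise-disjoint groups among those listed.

4

S2, S7, S9, S10 are pairwise disjoint (S2={3,5}; S7={6,9}; S9={2,8}; S10={4,10}).
Every remaining group overlaps one of these, and no 5 of the listed groups are pairwise disjoint, so 4 is the maximum.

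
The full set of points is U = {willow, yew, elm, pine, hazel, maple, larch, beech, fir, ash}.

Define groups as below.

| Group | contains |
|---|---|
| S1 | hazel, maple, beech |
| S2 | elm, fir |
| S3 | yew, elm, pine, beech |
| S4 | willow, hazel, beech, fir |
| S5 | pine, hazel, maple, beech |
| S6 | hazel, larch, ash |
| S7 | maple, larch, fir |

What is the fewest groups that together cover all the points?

Take {S1, S3, S4, S6}. Their union is {willow, yew, elm, pine, hazel, maple, larch, beech, fir, ash}, which is all 10 points.
No 3 of the 7 groups cover everything (all 35 combinations miss at least one point), so 4 is optimal.

4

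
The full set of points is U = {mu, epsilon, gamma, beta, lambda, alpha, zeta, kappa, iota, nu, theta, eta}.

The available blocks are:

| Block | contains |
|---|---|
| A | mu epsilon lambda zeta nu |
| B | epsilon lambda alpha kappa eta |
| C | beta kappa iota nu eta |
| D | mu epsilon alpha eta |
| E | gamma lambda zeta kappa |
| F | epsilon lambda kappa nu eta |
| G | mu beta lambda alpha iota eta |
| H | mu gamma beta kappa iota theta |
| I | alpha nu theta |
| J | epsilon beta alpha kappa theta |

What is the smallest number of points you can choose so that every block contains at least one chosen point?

T = {beta, lambda, alpha} meets every block (each contains at least one member of T), and |T| = 3.
No choice of 2 points meets every block, so 3 is the minimum.

3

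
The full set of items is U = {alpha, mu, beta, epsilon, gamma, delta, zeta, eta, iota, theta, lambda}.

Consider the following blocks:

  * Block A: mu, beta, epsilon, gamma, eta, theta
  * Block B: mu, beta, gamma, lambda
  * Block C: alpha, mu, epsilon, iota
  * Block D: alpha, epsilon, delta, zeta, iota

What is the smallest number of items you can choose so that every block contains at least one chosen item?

H = {beta, iota} meets every block (each contains at least one member of H), and |H| = 2.
The blocks B, D are pairwise disjoint, so any hitting set needs a separate item for each — at least 2. Hence 2 is optimal.

2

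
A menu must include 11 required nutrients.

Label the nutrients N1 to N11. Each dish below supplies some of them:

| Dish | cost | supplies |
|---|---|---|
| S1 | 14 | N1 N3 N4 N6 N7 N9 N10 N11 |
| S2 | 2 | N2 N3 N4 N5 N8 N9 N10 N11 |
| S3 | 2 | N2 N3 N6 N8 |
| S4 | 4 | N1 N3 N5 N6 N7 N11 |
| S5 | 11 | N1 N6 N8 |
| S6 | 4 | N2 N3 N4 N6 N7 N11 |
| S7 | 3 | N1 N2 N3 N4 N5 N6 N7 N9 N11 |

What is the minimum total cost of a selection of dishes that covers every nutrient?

S2, S7 together cover every nutrient (S2 ∪ S7 = {N1, N2, N3, N4, N5, N6, N7, N8, N9, N10, N11}); total cost 2 + 3 = 5.
No covering selection has total cost below 5.

5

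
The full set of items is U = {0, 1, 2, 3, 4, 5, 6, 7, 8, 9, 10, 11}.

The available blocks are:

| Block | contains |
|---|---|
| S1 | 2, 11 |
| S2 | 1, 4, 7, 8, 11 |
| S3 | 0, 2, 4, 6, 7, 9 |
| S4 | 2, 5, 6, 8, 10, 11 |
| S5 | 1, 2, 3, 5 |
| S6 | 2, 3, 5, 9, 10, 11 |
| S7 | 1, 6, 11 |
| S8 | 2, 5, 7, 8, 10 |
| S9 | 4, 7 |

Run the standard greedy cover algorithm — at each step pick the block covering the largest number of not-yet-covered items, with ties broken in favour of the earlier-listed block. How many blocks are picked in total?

3

Greedy: pick S3 (covers 6 new) → pick S4 (covers 4 new) → pick S5 (covers 2 new). Total picks: 3.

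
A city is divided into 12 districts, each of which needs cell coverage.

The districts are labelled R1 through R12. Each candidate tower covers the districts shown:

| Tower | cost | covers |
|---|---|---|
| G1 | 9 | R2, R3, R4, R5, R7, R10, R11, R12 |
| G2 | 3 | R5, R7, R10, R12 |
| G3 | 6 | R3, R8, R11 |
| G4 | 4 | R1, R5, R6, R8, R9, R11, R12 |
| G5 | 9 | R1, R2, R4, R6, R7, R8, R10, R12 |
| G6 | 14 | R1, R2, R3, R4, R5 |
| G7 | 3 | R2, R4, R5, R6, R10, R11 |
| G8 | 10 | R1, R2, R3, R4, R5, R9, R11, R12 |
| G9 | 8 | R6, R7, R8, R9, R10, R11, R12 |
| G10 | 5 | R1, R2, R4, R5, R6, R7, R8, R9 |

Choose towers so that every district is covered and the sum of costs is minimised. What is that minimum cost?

13

G1, G4 together cover every district (G1 ∪ G4 = {R1, R2, R3, R4, R5, R6, R7, R8, R9, R10, R11, R12}); total cost 9 + 4 = 13.
The greedy pick G7, G4, G2, G3 costs 16; no covering selection beats 13.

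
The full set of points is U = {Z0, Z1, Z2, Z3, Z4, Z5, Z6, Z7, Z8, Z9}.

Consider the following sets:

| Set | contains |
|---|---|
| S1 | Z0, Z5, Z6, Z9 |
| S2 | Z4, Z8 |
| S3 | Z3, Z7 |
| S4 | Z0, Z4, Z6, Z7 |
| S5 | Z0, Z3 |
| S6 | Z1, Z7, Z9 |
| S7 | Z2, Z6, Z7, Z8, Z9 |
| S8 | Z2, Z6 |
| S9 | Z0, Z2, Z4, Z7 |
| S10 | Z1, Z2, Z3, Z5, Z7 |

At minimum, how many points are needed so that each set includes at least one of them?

4

Take H = {Z0, Z6, Z7, Z8}. Each listed set contains at least one of these, so H is a hitting set of size 4.
The sets S2, S5, S6, S8 are pairwise disjoint, so any hitting set needs a separate point for each — at least 4. Hence 4 is optimal.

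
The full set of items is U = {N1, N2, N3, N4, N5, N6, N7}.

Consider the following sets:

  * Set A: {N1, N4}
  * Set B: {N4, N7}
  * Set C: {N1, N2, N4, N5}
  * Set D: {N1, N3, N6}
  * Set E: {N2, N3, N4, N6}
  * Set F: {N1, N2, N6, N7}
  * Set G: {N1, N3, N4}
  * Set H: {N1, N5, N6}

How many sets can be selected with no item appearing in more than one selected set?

B, H are pairwise disjoint (B={N4,N7}; H={N1,N5,N6}).
Every remaining set overlaps one of these, and no 3 of the listed sets are pairwise disjoint, so 2 is the maximum.

2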